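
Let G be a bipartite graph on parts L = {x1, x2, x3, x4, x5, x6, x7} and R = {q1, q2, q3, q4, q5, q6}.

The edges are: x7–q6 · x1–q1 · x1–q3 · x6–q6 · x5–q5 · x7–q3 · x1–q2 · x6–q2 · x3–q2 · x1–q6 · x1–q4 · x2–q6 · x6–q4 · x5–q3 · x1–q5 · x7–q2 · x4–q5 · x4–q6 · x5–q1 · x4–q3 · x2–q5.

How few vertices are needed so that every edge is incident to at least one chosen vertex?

6

A maximum matching has 6 edges (e.g. x1–q4, x2–q5, x3–q2, x4–q3, x5–q1, x6–q6).
By König's theorem the minimum vertex cover has the same size. One such cover is {q1, q2, q3, q4, q5, q6}.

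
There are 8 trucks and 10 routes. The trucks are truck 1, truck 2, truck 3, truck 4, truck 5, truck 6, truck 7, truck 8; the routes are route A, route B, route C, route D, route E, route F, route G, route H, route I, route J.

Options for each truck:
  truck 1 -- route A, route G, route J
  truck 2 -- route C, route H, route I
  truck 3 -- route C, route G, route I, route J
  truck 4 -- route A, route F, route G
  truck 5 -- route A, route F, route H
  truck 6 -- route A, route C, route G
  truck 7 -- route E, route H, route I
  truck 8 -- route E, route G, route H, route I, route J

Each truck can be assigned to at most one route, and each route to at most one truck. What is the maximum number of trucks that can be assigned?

For example, pair truck 1-route A, truck 2-route H, truck 3-route J, truck 4-route G, truck 5-route F, truck 6-route C, truck 7-route I, truck 8-route E.
All 8 trucks are matched, so no larger matching exists.

8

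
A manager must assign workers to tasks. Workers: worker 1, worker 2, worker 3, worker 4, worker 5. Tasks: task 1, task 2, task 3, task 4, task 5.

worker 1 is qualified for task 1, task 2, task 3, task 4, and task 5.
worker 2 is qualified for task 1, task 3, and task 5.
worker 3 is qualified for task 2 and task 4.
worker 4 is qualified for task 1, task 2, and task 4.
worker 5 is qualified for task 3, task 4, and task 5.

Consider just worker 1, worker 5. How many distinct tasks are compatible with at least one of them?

The union of neighbours of {worker 1, worker 5} is {task 1, task 2, task 3, task 4, task 5}, which has 5 elements.
Since |N(S)| = 5 ≥ |S| = 2, Hall's condition holds for this subset.

5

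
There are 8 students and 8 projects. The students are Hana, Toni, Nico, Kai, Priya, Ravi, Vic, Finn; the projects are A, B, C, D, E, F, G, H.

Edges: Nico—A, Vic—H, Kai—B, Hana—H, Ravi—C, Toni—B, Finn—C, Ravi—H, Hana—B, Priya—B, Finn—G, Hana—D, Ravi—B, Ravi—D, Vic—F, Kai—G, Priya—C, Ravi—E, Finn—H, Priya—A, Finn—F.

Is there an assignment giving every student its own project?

For example, pair Hana–D, Toni–B, Nico–A, Kai–G, Priya–C, Ravi–E, Vic–H, Finn–F.
Every student is matched, so this is a perfect matching.

Yes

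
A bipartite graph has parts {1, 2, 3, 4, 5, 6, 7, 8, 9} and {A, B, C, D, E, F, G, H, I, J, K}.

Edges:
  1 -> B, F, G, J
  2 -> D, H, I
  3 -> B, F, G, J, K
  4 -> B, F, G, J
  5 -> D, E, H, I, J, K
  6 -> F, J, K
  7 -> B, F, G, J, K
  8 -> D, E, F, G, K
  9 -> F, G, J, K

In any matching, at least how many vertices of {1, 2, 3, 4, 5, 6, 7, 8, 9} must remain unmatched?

1

A valid assignment of size 8: 1-B, 2-D, 3-K, 4-G, 5-H, 6-F, 7-J, 8-E.
The set {1, 3, 4, 6, 7, 9} has only 5 neighbours ({B, F, G, J, K}), so by Hall's theorem at most 8 of the 9 left vertices can be matched.
That matches 8 of the 9, leaving 1 unmatched; no matching can do better.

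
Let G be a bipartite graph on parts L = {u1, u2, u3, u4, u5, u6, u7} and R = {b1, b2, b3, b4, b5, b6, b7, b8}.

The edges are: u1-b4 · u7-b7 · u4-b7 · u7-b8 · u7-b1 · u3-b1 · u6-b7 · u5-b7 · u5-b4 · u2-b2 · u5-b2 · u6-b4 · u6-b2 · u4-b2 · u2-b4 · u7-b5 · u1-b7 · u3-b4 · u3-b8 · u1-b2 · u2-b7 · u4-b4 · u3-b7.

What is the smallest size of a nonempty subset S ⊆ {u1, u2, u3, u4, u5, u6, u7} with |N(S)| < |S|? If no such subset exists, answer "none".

4

Take S = {u1, u2, u4, u5}. Its neighbourhood is {b2, b4, b7}, so |N(S)| = 3 < |S| = 4.
Every subset of size less than 4 has at least as many neighbours as members, so 4 is the minimum.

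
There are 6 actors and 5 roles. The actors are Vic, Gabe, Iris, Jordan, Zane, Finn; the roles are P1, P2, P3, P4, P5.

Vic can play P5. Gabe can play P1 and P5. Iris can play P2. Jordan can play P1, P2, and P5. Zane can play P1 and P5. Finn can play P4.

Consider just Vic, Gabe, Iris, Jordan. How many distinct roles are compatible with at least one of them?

The union of neighbours of {Vic, Gabe, Iris, Jordan} is {P1, P2, P5}, which has 3 elements.
Since |N(S)| = 3 < |S| = 4, Hall's condition fails for this subset.

3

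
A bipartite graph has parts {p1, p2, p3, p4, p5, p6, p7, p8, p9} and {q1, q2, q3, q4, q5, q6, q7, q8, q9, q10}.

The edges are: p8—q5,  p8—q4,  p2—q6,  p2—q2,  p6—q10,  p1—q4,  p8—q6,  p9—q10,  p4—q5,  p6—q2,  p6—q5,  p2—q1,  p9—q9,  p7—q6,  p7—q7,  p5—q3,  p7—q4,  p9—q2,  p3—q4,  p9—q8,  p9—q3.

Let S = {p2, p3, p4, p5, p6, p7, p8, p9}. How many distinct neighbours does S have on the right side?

The union of neighbours of {p2, p3, p4, p5, p6, p7, p8, p9} is {q1, q2, q3, q4, q5, q6, q7, q8, q9, q10}, which has 10 elements.
Since |N(S)| = 10 ≥ |S| = 8, Hall's condition holds for this subset.

10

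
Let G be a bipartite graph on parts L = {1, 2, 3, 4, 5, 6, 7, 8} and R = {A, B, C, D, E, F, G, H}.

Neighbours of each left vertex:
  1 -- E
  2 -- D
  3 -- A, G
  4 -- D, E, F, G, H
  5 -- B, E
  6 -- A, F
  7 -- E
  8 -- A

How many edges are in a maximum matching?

A valid assignment of size 7: 1–E, 2–D, 3–G, 4–H, 5–B, 6–F, 8–A.
The set {1, 7} has only 1 neighbour ({E}), so by Hall's theorem at most 7 of the 8 left vertices can be matched.

7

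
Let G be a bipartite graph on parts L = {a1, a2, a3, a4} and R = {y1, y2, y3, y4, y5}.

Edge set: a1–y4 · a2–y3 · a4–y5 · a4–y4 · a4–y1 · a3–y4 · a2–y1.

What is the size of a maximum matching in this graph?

One maximum matching: a1–y4, a2–y3, a4–y1.
The set {a1, a3} has only 1 neighbour ({y4}), so by Hall's theorem at most 3 of the 4 left vertices can be matched.

3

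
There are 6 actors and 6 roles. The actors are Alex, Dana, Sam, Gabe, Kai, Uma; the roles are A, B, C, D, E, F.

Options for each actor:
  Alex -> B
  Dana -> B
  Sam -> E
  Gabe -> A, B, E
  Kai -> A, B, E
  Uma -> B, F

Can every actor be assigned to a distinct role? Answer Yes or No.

No

The set {Alex, Dana, Sam, Gabe, Kai} has only 3 neighbours ({A, B, E}), so by Hall's theorem at most 4 of the 6 actors can be matched.
Hence no matching covers every actor.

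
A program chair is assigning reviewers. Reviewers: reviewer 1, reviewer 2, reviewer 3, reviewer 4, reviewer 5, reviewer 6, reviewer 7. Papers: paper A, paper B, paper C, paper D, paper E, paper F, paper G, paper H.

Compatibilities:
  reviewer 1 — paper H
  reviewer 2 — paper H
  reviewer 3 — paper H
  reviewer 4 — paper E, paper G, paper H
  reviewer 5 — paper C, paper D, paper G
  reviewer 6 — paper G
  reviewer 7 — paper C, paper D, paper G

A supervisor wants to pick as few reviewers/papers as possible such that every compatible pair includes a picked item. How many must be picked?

{reviewer 4, reviewer 5, reviewer 6, reviewer 7, paper H} is a vertex cover of size 5: every edge has an endpoint in this set.
No smaller cover exists because reviewer 1–paper H, reviewer 4–paper E, reviewer 5–paper C, reviewer 6–paper G, reviewer 7–paper D is a matching of size 5, and a cover must include an endpoint of each of these disjoint edges (König's theorem).

5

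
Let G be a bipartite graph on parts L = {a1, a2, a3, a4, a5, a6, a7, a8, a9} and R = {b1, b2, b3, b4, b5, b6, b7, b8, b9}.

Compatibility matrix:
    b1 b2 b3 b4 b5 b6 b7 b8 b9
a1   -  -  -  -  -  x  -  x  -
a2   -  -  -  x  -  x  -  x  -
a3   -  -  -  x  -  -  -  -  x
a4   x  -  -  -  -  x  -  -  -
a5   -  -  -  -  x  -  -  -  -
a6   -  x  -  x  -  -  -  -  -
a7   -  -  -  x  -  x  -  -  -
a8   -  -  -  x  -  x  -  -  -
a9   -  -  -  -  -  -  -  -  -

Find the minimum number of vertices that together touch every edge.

A maximum matching has 7 edges (e.g. a1–b8, a2–b4, a3–b9, a4–b1, a5–b5, a6–b2, a7–b6).
By König's theorem the minimum vertex cover has the same size. One such cover is {a3, a4, a5, a6, b4, b6, b8}.

7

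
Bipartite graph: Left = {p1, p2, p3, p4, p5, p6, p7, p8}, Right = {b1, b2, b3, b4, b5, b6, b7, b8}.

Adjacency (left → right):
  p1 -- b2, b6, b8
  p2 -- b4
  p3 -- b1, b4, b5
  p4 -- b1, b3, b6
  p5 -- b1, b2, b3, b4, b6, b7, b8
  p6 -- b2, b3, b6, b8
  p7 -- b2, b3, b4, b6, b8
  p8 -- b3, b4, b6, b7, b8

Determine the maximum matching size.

8

A valid assignment of size 8: p1→b6, p2→b4, p3→b5, p4→b3, p5→b1, p6→b2, p7→b8, p8→b7.
All 8 left vertices are matched, so no larger matching exists.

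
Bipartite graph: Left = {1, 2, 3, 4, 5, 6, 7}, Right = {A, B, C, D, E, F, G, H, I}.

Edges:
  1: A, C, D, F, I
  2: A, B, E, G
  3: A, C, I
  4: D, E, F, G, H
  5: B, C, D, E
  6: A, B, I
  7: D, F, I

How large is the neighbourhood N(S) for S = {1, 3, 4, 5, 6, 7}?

The union of neighbours of {1, 3, 4, 5, 6, 7} is {A, B, C, D, E, F, G, H, I}, which has 9 elements.
Since |N(S)| = 9 ≥ |S| = 6, Hall's condition holds for this subset.

9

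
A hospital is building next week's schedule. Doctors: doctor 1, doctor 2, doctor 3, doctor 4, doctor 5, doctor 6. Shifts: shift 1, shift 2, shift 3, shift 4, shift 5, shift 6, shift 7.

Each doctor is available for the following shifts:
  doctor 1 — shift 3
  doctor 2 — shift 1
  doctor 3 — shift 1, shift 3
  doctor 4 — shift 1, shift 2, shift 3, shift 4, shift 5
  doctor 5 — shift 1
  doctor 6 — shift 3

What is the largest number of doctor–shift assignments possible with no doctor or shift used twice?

For example, pair doctor 1–shift 3, doctor 2–shift 1, doctor 4–shift 5.
The set {doctor 1, doctor 2, doctor 3, doctor 5, doctor 6} has only 2 neighbours ({shift 1, shift 3}), so by Hall's theorem at most 3 of the 6 doctors can be matched.

3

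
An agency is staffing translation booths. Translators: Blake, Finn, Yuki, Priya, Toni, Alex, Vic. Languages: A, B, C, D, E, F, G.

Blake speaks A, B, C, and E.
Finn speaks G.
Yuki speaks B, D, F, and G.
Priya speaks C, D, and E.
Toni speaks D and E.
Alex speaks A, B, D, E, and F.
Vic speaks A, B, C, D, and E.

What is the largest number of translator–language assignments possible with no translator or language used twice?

7

For example, pair Blake→B, Finn→G, Yuki→F, Priya→C, Toni→D, Alex→E, Vic→A.
All 7 translators are matched, so no larger matching exists.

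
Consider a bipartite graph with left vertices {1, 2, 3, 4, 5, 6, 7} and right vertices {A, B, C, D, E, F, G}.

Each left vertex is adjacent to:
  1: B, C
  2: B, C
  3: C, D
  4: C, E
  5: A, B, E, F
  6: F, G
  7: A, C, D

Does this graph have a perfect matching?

Yes

For example, pair 1→C, 2→B, 3→D, 4→E, 5→F, 6→G, 7→A.
All 7 left vertices are covered.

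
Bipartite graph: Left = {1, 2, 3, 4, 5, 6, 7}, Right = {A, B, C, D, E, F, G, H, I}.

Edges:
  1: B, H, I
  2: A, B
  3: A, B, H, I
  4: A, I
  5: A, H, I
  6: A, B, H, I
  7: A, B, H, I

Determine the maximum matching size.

One maximum matching: 1→H, 2→A, 3→B, 4→I.
The set {1, 2, 3, 4, 5, 6, 7} has only 4 neighbours ({A, B, H, I}), so by Hall's theorem at most 4 of the 7 left vertices can be matched.

4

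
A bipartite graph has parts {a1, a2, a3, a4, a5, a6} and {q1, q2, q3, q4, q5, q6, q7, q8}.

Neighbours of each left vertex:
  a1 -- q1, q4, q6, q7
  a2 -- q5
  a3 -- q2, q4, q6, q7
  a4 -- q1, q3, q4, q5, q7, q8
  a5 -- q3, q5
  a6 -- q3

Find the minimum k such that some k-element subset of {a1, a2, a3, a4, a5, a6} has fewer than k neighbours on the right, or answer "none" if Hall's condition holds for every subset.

Take S = {a2, a5, a6}. Its neighbourhood is {q3, q5}, so |N(S)| = 2 < |S| = 3.
Every subset of size less than 3 has at least as many neighbours as members, so 3 is the minimum.

3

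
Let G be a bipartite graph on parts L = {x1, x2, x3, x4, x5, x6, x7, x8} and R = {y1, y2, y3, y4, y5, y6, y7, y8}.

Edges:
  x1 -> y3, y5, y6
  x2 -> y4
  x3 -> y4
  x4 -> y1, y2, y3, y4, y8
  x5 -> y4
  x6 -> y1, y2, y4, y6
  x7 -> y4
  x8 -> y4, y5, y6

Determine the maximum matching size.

A valid assignment of size 5: x1→y6, x2→y4, x4→y3, x6→y1, x8→y5.
The set {x2, x3, x5, x7} has only 1 neighbour ({y4}), so by Hall's theorem at most 5 of the 8 left vertices can be matched.

5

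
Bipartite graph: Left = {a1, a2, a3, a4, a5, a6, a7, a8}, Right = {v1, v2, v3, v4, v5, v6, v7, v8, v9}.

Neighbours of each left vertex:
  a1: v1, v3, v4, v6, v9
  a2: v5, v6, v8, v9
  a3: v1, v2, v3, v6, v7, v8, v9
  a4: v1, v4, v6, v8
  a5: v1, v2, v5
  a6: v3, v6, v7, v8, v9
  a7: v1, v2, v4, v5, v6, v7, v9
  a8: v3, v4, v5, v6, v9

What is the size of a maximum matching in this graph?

8

A valid assignment of size 8: a1→v4, a2→v8, a3→v2, a4→v1, a5→v5, a6→v9, a7→v6, a8→v3.
All 8 left vertices are matched, so no larger matching exists.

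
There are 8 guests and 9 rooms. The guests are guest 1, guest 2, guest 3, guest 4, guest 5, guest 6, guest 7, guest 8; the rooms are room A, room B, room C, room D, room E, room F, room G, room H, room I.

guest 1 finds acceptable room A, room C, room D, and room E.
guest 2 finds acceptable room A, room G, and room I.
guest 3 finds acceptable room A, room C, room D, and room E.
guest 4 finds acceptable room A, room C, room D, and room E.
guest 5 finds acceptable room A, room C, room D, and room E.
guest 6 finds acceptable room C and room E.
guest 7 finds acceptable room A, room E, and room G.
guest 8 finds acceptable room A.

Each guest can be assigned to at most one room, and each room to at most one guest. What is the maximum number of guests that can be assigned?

One maximum matching: guest 1-room A, guest 2-room I, guest 3-room C, guest 4-room E, guest 5-room D, guest 7-room G.
The set {guest 1, guest 3, guest 4, guest 5, guest 6, guest 8} has only 4 neighbours ({room A, room C, room D, room E}), so by Hall's theorem at most 6 of the 8 guests can be matched.

6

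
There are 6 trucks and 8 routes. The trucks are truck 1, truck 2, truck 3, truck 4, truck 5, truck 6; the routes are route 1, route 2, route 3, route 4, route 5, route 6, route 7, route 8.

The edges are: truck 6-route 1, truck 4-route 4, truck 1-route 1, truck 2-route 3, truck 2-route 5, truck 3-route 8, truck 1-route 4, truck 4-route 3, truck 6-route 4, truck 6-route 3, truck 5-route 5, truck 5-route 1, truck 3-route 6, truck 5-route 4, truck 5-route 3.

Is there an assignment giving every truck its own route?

The set {truck 1, truck 2, truck 4, truck 5, truck 6} has only 4 neighbours ({route 1, route 3, route 4, route 5}), so by Hall's theorem at most 5 of the 6 trucks can be matched.
Hence no matching covers every truck.

No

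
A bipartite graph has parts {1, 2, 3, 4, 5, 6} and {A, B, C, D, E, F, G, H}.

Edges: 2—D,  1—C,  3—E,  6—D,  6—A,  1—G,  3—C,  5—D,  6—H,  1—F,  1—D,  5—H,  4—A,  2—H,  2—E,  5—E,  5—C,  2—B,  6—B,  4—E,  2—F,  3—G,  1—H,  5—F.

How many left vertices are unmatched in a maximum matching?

One maximum matching: 1–G, 2–H, 3–C, 4–A, 5–E, 6–B.
This saturates every left vertex, so 6 is the maximum.
That matches 6 of the 6, leaving 0 unmatched; no matching can do better.

0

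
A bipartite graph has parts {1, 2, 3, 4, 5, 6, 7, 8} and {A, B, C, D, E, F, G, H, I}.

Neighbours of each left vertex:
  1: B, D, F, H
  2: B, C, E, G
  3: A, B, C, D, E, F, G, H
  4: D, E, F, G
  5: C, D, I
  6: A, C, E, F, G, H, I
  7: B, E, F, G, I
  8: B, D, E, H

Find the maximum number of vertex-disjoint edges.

8

For example, pair 1–H, 2–E, 3–G, 4–D, 5–C, 6–A, 7–F, 8–B.
This saturates every left vertex, so 8 is the maximum.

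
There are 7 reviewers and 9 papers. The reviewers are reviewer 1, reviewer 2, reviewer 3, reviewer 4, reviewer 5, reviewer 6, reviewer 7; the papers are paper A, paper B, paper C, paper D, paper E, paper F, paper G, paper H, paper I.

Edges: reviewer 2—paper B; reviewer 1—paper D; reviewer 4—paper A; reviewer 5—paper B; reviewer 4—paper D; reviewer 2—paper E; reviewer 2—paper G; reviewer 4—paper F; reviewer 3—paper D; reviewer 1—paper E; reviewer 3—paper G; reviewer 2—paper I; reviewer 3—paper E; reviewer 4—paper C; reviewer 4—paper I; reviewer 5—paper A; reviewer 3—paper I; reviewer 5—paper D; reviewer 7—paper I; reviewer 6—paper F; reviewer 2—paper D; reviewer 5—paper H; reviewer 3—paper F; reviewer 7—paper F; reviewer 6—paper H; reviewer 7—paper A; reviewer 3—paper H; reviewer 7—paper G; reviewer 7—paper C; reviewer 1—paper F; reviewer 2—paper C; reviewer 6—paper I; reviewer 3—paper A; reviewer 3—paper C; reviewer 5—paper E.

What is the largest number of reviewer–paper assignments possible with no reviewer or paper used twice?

One maximum matching: reviewer 1–paper D, reviewer 2–paper B, reviewer 3–paper G, reviewer 4–paper C, reviewer 5–paper E, reviewer 6–paper F, reviewer 7–paper I.
This saturates every reviewer, so 7 is the maximum.

7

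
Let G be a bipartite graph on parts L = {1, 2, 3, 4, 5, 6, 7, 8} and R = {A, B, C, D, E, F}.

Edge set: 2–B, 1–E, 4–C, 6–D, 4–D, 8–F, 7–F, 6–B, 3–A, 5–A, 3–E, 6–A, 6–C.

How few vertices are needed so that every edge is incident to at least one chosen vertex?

6

A maximum matching has 6 edges (e.g. 1–E, 2–B, 3–A, 4–D, 6–C, 7–F).
By König's theorem the minimum vertex cover has the same size. One such cover is {2, 4, 6, A, E, F}.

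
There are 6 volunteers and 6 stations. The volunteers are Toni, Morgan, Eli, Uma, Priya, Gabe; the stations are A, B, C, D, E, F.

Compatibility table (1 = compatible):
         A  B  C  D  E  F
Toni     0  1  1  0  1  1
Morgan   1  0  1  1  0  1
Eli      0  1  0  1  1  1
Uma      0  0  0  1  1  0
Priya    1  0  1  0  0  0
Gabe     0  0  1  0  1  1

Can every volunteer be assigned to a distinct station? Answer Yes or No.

Yes

One maximum matching: Toni–C, Morgan–F, Eli–B, Uma–D, Priya–A, Gabe–E.
Every volunteer is matched, so this is a perfect matching.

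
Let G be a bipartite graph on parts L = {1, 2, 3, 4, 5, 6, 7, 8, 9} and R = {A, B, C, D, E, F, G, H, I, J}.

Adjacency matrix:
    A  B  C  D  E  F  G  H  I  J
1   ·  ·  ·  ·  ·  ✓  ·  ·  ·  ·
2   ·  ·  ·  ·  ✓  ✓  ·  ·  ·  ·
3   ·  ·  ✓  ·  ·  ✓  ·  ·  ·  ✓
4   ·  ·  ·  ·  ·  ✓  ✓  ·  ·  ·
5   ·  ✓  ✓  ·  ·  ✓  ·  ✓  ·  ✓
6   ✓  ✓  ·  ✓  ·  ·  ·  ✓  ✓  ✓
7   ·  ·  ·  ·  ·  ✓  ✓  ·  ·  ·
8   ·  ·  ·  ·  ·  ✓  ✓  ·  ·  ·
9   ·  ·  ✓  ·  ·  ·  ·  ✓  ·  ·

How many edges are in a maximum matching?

7

For example, pair 1–F, 2–E, 3–J, 4–G, 5–H, 6–A, 9–C.
The set {1, 4, 7, 8} has only 2 neighbours ({F, G}), so by Hall's theorem at most 7 of the 9 left vertices can be matched.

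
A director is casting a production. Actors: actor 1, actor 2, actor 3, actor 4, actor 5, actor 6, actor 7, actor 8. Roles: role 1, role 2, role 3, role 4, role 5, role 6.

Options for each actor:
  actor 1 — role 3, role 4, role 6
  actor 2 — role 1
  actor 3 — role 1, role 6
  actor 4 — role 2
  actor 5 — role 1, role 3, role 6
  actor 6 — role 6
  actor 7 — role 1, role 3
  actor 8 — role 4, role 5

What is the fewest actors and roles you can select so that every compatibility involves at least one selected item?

The 6 edges actor 1–role 4, actor 2–role 1, actor 3–role 6, actor 4–role 2, actor 5–role 3, actor 8–role 5 form a matching, so any vertex cover needs at least 6 vertices (one per matched edge).
Conversely {actor 1, actor 4, actor 8, role 1, role 3, role 6} meets every edge and has exactly 6 vertices, so 6 is optimal.

6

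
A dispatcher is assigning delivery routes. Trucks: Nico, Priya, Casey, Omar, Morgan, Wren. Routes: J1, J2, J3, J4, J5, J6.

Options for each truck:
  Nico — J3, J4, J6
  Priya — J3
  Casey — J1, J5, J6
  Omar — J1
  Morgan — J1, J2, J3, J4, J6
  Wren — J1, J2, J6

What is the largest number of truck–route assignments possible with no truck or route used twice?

For example, pair Nico-J4, Priya-J3, Casey-J5, Omar-J1, Morgan-J2, Wren-J6.
This saturates every truck, so 6 is the maximum.

6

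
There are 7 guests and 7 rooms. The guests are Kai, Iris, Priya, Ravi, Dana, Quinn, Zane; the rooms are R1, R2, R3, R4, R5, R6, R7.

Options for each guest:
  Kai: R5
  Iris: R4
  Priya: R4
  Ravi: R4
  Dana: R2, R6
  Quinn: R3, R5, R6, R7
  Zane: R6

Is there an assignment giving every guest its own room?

No

The set {Iris, Priya, Ravi} has only 1 neighbour ({R4}), so by Hall's theorem at most 5 of the 7 guests can be matched.
Hence no matching covers every guest.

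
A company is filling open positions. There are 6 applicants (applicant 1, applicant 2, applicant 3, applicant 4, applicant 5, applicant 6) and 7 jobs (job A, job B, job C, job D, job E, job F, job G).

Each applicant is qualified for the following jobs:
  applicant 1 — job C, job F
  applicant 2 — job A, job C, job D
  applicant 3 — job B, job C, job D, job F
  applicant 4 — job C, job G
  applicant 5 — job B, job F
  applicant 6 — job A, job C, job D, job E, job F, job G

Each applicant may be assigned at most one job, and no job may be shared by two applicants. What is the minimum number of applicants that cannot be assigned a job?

0

One maximum matching: applicant 1→job C, applicant 2→job A, applicant 3→job D, applicant 4→job G, applicant 5→job B, applicant 6→job F.
This saturates every applicant, so 6 is the maximum.
That matches 6 of the 6, leaving 0 unmatched; no matching can do better.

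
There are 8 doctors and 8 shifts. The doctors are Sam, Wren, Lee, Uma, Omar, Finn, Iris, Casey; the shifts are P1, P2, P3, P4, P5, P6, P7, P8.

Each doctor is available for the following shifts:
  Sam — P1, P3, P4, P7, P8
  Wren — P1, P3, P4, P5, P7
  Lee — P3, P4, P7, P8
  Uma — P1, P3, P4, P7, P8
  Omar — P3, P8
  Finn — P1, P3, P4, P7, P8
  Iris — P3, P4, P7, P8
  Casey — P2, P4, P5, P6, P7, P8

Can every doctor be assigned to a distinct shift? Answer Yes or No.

The set {Sam, Lee, Uma, Omar, Finn, Iris} has only 5 neighbours ({P1, P3, P4, P7, P8}), so by Hall's theorem at most 7 of the 8 doctors can be matched.
Hence no matching covers every doctor.

No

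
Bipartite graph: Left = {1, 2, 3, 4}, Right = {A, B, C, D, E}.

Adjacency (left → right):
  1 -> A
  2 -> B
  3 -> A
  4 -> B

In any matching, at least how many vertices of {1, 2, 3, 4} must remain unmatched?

2

One maximum matching: 1–A, 2–B.
The set {1, 2, 3, 4} has only 2 neighbours ({A, B}), so by Hall's theorem at most 2 of the 4 left vertices can be matched.
That matches 2 of the 4, leaving 2 unmatched; no matching can do better.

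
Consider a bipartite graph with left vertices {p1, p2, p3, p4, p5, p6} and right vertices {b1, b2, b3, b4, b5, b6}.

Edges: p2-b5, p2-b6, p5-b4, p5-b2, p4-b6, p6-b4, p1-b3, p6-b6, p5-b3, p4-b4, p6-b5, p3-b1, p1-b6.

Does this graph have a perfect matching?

Yes

A valid assignment of size 6: p1-b3, p2-b6, p3-b1, p4-b4, p5-b2, p6-b5.
Every left vertex is matched, so this is a perfect matching.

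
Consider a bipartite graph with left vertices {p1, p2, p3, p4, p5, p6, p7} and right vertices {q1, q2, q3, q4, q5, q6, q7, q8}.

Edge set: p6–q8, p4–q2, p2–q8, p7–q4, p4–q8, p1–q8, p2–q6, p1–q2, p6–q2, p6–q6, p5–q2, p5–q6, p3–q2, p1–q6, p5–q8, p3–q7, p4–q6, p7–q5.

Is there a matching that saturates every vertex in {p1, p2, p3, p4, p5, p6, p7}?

The set {p1, p2, p4, p5, p6} has only 3 neighbours ({q2, q6, q8}), so by Hall's theorem at most 5 of the 7 left vertices can be matched.
Hence no matching covers every left vertex.

No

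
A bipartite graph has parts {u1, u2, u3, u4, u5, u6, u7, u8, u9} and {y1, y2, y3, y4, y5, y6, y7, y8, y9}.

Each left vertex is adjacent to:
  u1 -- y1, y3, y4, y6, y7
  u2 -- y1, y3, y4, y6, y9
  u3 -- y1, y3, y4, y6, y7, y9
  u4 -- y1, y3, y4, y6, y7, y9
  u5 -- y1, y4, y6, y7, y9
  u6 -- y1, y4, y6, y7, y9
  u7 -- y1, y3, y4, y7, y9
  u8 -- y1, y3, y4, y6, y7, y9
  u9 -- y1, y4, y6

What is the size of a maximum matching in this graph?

6

One maximum matching: u1-y4, u2-y1, u3-y9, u4-y3, u5-y6, u6-y7.
The set {u1, u2, u3, u4, u5, u6, u7, u8, u9} has only 6 neighbours ({y1, y3, y4, y6, y7, y9}), so by Hall's theorem at most 6 of the 9 left vertices can be matched.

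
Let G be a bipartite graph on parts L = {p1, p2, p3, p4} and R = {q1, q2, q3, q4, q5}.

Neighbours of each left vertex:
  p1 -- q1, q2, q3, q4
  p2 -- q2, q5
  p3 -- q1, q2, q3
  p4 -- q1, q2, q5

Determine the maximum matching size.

A valid assignment of size 4: p1-q4, p2-q5, p3-q3, p4-q2.
All 4 left vertices are matched, so no larger matching exists.

4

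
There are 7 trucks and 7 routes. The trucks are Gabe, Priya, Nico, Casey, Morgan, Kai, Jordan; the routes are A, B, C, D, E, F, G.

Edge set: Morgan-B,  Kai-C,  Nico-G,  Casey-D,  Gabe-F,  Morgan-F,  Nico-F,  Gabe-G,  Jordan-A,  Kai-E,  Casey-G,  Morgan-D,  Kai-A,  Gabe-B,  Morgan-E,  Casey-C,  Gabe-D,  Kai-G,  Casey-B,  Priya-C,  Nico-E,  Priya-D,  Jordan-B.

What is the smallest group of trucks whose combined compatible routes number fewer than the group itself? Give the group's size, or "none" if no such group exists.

A matching saturating every truck exists, for instance Gabe→F, Priya→C, Nico→E, Casey→G, Morgan→D, Kai→A, Jordan→B.
By Hall's marriage theorem, this means |N(S)| ≥ |S| for every subset S, so no violating subset exists.

none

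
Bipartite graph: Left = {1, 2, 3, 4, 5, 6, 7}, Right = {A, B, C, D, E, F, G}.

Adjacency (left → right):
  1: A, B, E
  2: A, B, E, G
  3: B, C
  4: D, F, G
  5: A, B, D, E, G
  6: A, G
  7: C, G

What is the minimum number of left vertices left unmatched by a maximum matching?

0

A valid assignment of size 7: 1-E, 2-G, 3-B, 4-F, 5-D, 6-A, 7-C.
All 7 left vertices are matched, so no larger matching exists.
That matches 7 of the 7, leaving 0 unmatched; no matching can do better.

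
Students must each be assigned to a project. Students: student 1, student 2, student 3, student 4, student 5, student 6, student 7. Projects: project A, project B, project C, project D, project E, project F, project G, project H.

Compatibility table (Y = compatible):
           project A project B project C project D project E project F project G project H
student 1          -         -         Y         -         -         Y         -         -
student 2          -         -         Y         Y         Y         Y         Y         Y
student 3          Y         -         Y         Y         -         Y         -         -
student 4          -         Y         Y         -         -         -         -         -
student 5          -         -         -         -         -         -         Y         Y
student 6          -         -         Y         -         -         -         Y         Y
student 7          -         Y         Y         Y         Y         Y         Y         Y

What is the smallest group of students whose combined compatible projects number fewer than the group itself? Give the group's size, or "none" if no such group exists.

A matching saturating every student exists, for instance student 1→project F, student 2→project E, student 3→project A, student 4→project B, student 5→project G, student 6→project C, student 7→project H.
By Hall's marriage theorem, this means |N(S)| ≥ |S| for every subset S, so no violating subset exists.

none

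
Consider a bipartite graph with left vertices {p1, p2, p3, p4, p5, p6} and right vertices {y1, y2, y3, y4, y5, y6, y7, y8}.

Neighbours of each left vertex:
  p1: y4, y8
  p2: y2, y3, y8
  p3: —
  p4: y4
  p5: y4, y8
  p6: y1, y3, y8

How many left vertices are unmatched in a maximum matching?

2

For example, pair p1-y8, p2-y2, p4-y4, p6-y3.
The set {p1, p3, p4, p5} has only 2 neighbours ({y4, y8}), so by Hall's theorem at most 4 of the 6 left vertices can be matched.
That matches 4 of the 6, leaving 2 unmatched; no matching can do better.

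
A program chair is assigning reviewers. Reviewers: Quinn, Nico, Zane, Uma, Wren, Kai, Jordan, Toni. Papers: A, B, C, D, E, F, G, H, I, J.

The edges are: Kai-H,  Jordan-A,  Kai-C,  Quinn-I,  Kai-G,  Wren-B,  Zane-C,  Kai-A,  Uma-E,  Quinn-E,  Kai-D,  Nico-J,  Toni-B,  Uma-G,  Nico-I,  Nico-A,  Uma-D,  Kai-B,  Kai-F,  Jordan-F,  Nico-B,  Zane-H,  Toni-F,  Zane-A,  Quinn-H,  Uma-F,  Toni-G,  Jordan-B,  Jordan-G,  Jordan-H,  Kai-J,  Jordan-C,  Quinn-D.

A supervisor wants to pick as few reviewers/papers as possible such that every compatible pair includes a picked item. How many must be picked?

{Quinn, Nico, Zane, Uma, Wren, Kai, Jordan, Toni} is a vertex cover of size 8: every edge has an endpoint in this set.
No smaller cover exists because Quinn–D, Nico–I, Zane–C, Uma–E, Wren–B, Kai–J, Jordan–G, Toni–F is a matching of size 8, and a cover must include an endpoint of each of these disjoint edges (König's theorem).

8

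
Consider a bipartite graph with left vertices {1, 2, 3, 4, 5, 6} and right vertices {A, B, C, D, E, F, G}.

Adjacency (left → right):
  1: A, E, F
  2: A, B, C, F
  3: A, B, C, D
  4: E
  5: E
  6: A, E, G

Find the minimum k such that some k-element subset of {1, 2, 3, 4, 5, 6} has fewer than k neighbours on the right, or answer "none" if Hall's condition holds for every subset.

2

Take S = {4, 5}. Its neighbourhood is {E}, so |N(S)| = 1 < |S| = 2.
No single vertex violates Hall's condition since each has at least one neighbour, so 2 is the minimum.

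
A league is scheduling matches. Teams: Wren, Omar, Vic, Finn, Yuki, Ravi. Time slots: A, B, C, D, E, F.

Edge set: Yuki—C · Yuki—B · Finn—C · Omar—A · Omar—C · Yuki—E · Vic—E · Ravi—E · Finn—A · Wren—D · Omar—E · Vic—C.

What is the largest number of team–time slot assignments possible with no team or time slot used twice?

A valid assignment of size 5: Wren–D, Omar–A, Vic–E, Finn–C, Yuki–B.
The set {Omar, Vic, Finn, Ravi} has only 3 neighbours ({A, C, E}), so by Hall's theorem at most 5 of the 6 teams can be matched.

5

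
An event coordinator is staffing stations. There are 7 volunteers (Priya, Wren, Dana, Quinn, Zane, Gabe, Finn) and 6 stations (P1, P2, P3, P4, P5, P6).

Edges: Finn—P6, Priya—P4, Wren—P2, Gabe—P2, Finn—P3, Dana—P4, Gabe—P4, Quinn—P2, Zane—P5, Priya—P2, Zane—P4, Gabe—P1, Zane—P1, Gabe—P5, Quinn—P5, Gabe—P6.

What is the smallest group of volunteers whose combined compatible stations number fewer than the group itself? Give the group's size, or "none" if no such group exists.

3

Take S = {Priya, Wren, Dana}. Its neighbourhood is {P2, P4}, so |N(S)| = 2 < |S| = 3.
Every subset of size less than 3 has at least as many neighbours as members, so 3 is the minimum.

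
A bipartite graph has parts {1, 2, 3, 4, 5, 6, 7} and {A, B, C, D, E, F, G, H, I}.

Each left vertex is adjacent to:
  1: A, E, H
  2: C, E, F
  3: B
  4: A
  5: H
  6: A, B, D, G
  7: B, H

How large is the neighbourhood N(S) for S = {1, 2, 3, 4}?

The union of neighbours of {1, 2, 3, 4} is {A, B, C, E, F, H}, which has 6 elements.
Since |N(S)| = 6 ≥ |S| = 4, Hall's condition holds for this subset.

6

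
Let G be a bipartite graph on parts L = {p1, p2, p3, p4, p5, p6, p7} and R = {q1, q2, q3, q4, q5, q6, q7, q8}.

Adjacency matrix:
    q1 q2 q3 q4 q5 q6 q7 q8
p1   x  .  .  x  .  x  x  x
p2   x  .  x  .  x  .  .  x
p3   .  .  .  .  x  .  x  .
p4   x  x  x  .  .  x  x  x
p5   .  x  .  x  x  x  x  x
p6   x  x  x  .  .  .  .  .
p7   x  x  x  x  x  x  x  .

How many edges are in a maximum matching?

7

For example, pair p1–q6, p2–q8, p3–q5, p4–q1, p5–q7, p6–q2, p7–q4.
This saturates every left vertex, so 7 is the maximum.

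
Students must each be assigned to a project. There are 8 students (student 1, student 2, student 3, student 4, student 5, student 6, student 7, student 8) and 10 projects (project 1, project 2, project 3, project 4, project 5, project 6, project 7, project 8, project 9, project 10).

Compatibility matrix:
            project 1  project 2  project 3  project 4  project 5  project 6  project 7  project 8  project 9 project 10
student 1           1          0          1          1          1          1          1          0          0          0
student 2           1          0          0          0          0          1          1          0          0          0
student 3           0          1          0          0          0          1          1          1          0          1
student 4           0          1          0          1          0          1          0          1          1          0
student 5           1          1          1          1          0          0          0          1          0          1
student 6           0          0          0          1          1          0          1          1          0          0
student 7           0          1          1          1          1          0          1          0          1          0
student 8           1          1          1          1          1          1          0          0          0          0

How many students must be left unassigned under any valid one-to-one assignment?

A valid assignment of size 8: student 1→project 7, student 2→project 1, student 3→project 2, student 4→project 9, student 5→project 10, student 6→project 5, student 7→project 4, student 8→project 3.
This saturates every student, so 8 is the maximum.
That matches 8 of the 8, leaving 0 unmatched; no matching can do better.

0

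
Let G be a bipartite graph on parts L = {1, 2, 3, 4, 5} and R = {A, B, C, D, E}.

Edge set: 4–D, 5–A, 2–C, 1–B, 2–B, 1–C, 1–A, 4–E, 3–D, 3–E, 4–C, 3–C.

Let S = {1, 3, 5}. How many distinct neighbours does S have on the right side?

The union of neighbours of {1, 3, 5} is {A, B, C, D, E}, which has 5 elements.
Since |N(S)| = 5 ≥ |S| = 3, Hall's condition holds for this subset.

5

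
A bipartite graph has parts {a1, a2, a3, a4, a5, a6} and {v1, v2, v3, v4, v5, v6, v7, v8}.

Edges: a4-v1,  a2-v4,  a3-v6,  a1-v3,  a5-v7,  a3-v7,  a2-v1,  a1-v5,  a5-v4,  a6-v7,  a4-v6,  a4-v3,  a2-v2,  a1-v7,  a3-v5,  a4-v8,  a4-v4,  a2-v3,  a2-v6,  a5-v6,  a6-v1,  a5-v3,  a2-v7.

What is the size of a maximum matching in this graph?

For example, pair a1–v3, a2–v2, a3–v6, a4–v1, a5–v4, a6–v7.
This saturates every left vertex, so 6 is the maximum.

6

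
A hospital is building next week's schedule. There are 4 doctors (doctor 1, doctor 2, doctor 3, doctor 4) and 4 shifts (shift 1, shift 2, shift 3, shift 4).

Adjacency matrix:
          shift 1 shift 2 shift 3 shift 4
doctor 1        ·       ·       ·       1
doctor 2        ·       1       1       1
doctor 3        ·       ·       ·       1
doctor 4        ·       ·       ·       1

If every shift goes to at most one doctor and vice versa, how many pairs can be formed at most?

For example, pair doctor 1–shift 4, doctor 2–shift 3.
The set {doctor 1, doctor 3, doctor 4} has only 1 neighbour ({shift 4}), so by Hall's theorem at most 2 of the 4 doctors can be matched.

2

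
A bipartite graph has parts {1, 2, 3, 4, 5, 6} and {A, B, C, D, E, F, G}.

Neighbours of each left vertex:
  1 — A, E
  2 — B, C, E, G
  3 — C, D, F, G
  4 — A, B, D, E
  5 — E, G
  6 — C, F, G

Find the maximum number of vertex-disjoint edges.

A valid assignment of size 6: 1-A, 2-B, 3-C, 4-D, 5-E, 6-F.
All 6 left vertices are matched, so no larger matching exists.

6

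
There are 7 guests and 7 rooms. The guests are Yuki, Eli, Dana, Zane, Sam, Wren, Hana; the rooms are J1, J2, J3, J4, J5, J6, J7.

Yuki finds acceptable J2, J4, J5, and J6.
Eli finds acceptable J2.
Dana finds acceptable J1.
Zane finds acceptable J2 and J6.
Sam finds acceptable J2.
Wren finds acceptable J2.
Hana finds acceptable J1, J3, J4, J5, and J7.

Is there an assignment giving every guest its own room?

No

The set {Eli, Sam, Wren} has only 1 neighbour ({J2}), so by Hall's theorem at most 5 of the 7 guests can be matched.
Hence no matching covers every guest.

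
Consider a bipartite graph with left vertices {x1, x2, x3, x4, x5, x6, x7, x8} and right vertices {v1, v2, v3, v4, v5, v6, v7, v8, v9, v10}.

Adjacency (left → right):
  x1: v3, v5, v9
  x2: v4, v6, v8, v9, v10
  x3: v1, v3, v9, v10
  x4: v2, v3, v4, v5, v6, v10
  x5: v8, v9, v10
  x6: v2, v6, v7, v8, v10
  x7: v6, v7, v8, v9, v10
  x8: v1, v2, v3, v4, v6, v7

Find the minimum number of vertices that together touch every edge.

8

The 8 edges x1–v5, x2–v8, x3–v1, x4–v10, x5–v9, x6–v2, x7–v6, x8–v3 form a matching, so any vertex cover needs at least 8 vertices (one per matched edge).
Conversely {x1, x2, x3, x4, x5, x6, x7, x8} meets every edge and has exactly 8 vertices, so 8 is optimal.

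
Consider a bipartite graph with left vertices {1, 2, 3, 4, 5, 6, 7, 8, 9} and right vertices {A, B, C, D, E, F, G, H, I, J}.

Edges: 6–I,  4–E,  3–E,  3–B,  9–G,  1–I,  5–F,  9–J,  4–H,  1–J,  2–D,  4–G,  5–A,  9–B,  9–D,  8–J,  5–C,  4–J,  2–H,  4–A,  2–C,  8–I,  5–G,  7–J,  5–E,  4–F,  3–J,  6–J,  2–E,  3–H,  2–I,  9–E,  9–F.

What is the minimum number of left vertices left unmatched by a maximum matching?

One maximum matching: 1–I, 2–H, 3–B, 4–A, 5–E, 6–J, 9–G.
The set {1, 6, 7, 8} has only 2 neighbours ({I, J}), so by Hall's theorem at most 7 of the 9 left vertices can be matched.
That matches 7 of the 9, leaving 2 unmatched; no matching can do better.

2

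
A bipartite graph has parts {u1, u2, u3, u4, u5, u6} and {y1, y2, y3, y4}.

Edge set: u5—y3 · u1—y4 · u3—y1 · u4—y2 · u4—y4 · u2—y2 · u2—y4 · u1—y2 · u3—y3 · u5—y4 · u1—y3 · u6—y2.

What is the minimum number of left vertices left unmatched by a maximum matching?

2

One maximum matching: u1-y3, u2-y4, u3-y1, u4-y2.
The set {u1, u2, u4, u5, u6} has only 3 neighbours ({y2, y3, y4}), so by Hall's theorem at most 4 of the 6 left vertices can be matched.
That matches 4 of the 6, leaving 2 unmatched; no matching can do better.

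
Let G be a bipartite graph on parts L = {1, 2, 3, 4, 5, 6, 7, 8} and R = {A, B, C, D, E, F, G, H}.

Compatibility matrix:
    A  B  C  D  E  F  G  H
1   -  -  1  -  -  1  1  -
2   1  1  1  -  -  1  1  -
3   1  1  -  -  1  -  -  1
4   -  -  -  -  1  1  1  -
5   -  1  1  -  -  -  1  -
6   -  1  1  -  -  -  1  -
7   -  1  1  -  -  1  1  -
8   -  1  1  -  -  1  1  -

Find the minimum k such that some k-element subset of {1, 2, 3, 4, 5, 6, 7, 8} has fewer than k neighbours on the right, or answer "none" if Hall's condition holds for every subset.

5

Take S = {1, 5, 6, 7, 8}. Its neighbourhood is {B, C, F, G}, so |N(S)| = 4 < |S| = 5.
Every subset of size less than 5 has at least as many neighbours as members, so 5 is the minimum.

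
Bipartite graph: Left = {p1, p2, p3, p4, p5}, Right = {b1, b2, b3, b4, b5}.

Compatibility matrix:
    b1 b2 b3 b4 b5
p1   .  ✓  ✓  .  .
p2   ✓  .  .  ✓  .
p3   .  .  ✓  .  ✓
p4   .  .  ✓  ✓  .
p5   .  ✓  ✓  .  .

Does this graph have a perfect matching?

Yes

For example, pair p1-b2, p2-b1, p3-b5, p4-b4, p5-b3.
All 5 left vertices are covered.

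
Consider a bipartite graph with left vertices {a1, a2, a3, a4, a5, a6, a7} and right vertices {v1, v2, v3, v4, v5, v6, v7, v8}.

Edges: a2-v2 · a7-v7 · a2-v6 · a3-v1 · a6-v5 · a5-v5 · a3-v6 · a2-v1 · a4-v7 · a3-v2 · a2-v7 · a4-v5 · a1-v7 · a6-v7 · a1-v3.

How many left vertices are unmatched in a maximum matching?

One maximum matching: a1–v3, a2–v2, a3–v1, a4–v7, a5–v5.
The set {a4, a5, a6, a7} has only 2 neighbours ({v5, v7}), so by Hall's theorem at most 5 of the 7 left vertices can be matched.
That matches 5 of the 7, leaving 2 unmatched; no matching can do better.

2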